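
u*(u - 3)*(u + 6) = u^3 + 3*u^2 - 18*u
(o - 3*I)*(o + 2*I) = o^2 - I*o + 6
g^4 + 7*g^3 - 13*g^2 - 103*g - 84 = (g - 4)*(g + 1)*(g + 3)*(g + 7)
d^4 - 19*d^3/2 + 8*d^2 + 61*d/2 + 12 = (d - 8)*(d - 3)*(d + 1/2)*(d + 1)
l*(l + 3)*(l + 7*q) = l^3 + 7*l^2*q + 3*l^2 + 21*l*q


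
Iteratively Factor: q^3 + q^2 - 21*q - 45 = (q + 3)*(q^2 - 2*q - 15) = (q + 3)^2*(q - 5)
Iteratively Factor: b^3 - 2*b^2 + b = (b)*(b^2 - 2*b + 1) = b*(b - 1)*(b - 1)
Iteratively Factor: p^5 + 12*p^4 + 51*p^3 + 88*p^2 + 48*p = (p + 3)*(p^4 + 9*p^3 + 24*p^2 + 16*p) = p*(p + 3)*(p^3 + 9*p^2 + 24*p + 16) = p*(p + 3)*(p + 4)*(p^2 + 5*p + 4) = p*(p + 3)*(p + 4)^2*(p + 1)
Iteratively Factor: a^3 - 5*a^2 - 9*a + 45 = (a - 5)*(a^2 - 9) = (a - 5)*(a + 3)*(a - 3)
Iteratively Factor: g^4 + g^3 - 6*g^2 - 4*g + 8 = (g + 2)*(g^3 - g^2 - 4*g + 4) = (g - 1)*(g + 2)*(g^2 - 4) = (g - 1)*(g + 2)^2*(g - 2)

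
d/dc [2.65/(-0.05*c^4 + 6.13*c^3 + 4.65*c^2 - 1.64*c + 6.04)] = (0.53*c^3 - 48.7335*c^2 - 24.645*c + 4.346)/(-0.05*c^4 + 6.13*c^3 + 4.65*c^2 - 1.64*c + 6.04)^2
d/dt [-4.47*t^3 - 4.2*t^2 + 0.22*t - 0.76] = -13.41*t^2 - 8.4*t + 0.22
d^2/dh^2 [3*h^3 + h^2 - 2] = 18*h + 2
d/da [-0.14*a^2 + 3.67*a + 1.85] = 3.67 - 0.28*a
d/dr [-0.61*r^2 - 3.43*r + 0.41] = -1.22*r - 3.43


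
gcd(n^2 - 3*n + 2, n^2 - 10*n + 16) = n - 2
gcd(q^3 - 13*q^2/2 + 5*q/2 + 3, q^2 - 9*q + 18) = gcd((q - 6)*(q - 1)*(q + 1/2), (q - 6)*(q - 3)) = q - 6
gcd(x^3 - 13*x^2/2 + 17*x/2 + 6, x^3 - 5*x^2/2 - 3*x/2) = x^2 - 5*x/2 - 3/2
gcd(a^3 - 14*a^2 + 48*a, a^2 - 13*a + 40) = a - 8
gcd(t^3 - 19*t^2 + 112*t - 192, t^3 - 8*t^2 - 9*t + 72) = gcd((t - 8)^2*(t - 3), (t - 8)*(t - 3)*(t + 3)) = t^2 - 11*t + 24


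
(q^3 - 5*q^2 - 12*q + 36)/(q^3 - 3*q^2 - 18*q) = (q - 2)/q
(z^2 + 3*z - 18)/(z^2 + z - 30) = (z - 3)/(z - 5)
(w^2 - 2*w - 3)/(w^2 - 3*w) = (w + 1)/w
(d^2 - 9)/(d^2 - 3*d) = (d + 3)/d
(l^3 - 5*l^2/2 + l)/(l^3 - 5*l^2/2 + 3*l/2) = (2*l^2 - 5*l + 2)/(2*l^2 - 5*l + 3)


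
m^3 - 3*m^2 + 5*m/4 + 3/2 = (m - 2)*(m - 3/2)*(m + 1/2)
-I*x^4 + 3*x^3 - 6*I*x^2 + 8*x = x*(x - 2*I)*(x + 4*I)*(-I*x + 1)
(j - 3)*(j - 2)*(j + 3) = j^3 - 2*j^2 - 9*j + 18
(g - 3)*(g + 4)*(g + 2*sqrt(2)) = g^3 + g^2 + 2*sqrt(2)*g^2 - 12*g + 2*sqrt(2)*g - 24*sqrt(2)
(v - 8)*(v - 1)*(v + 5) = v^3 - 4*v^2 - 37*v + 40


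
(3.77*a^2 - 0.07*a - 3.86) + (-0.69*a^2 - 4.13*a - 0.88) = 3.08*a^2 - 4.2*a - 4.74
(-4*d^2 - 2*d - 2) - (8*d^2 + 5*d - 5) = -12*d^2 - 7*d + 3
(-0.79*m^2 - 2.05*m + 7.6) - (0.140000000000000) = -0.79*m^2 - 2.05*m + 7.46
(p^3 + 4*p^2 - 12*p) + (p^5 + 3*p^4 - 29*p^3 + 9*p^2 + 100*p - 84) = p^5 + 3*p^4 - 28*p^3 + 13*p^2 + 88*p - 84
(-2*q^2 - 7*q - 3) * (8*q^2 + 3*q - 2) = -16*q^4 - 62*q^3 - 41*q^2 + 5*q + 6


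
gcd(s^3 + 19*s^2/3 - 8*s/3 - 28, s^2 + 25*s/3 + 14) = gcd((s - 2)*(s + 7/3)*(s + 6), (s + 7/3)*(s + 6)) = s^2 + 25*s/3 + 14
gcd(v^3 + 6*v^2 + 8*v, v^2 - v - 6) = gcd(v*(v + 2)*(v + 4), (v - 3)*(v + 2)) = v + 2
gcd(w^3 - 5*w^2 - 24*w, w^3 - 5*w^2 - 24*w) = w^3 - 5*w^2 - 24*w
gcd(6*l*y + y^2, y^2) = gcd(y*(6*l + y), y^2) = y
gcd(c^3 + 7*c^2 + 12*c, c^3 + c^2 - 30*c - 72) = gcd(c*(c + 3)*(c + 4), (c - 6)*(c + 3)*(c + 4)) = c^2 + 7*c + 12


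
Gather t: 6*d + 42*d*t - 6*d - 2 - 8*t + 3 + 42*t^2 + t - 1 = 42*t^2 + t*(42*d - 7)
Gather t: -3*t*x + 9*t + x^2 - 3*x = t*(9 - 3*x) + x^2 - 3*x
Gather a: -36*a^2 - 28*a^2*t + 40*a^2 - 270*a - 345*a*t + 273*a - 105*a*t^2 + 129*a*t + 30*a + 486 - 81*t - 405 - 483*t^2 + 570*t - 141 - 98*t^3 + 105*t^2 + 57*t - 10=a^2*(4 - 28*t) + a*(-105*t^2 - 216*t + 33) - 98*t^3 - 378*t^2 + 546*t - 70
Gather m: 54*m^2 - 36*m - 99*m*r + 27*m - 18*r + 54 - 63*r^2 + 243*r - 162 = 54*m^2 + m*(-99*r - 9) - 63*r^2 + 225*r - 108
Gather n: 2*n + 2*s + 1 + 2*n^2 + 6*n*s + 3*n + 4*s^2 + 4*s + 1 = 2*n^2 + n*(6*s + 5) + 4*s^2 + 6*s + 2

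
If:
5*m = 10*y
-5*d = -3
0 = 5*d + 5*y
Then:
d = 3/5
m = -6/5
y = -3/5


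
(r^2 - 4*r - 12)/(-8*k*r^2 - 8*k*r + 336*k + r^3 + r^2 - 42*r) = (r + 2)/(-8*k*r - 56*k + r^2 + 7*r)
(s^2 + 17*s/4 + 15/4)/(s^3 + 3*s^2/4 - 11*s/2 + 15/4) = (4*s + 5)/(4*s^2 - 9*s + 5)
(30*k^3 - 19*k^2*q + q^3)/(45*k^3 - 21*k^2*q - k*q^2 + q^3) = (-2*k + q)/(-3*k + q)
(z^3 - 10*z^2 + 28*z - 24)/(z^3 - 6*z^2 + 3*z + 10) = (z^2 - 8*z + 12)/(z^2 - 4*z - 5)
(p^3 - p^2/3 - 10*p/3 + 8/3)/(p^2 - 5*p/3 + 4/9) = 3*(p^2 + p - 2)/(3*p - 1)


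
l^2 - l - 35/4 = (l - 7/2)*(l + 5/2)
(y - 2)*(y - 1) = y^2 - 3*y + 2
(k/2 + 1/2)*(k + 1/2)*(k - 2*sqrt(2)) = k^3/2 - sqrt(2)*k^2 + 3*k^2/4 - 3*sqrt(2)*k/2 + k/4 - sqrt(2)/2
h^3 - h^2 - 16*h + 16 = (h - 4)*(h - 1)*(h + 4)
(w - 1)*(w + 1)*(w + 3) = w^3 + 3*w^2 - w - 3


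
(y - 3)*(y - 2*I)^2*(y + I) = y^4 - 3*y^3 - 3*I*y^3 + 9*I*y^2 - 4*I*y + 12*I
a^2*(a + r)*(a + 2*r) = a^4 + 3*a^3*r + 2*a^2*r^2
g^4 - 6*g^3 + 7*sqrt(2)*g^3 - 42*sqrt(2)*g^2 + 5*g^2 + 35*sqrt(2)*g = g*(g - 5)*(g - 1)*(g + 7*sqrt(2))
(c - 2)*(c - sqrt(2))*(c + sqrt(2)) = c^3 - 2*c^2 - 2*c + 4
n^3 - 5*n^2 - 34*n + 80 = (n - 8)*(n - 2)*(n + 5)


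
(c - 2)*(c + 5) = c^2 + 3*c - 10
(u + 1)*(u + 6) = u^2 + 7*u + 6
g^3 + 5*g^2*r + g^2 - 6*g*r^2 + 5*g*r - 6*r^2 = (g + 1)*(g - r)*(g + 6*r)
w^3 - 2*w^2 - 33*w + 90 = (w - 5)*(w - 3)*(w + 6)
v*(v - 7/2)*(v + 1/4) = v^3 - 13*v^2/4 - 7*v/8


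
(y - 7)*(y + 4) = y^2 - 3*y - 28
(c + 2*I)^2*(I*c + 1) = I*c^3 - 3*c^2 - 4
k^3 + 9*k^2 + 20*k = k*(k + 4)*(k + 5)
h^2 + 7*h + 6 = (h + 1)*(h + 6)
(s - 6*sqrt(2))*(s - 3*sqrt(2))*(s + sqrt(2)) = s^3 - 8*sqrt(2)*s^2 + 18*s + 36*sqrt(2)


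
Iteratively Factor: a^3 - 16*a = (a + 4)*(a^2 - 4*a) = a*(a + 4)*(a - 4)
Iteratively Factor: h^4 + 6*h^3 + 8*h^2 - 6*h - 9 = (h + 3)*(h^3 + 3*h^2 - h - 3) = (h + 1)*(h + 3)*(h^2 + 2*h - 3) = (h - 1)*(h + 1)*(h + 3)*(h + 3)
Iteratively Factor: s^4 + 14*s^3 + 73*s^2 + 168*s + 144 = (s + 4)*(s^3 + 10*s^2 + 33*s + 36) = (s + 3)*(s + 4)*(s^2 + 7*s + 12) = (s + 3)*(s + 4)^2*(s + 3)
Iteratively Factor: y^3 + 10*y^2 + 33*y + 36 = (y + 3)*(y^2 + 7*y + 12) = (y + 3)*(y + 4)*(y + 3)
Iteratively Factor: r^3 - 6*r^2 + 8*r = (r)*(r^2 - 6*r + 8) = r*(r - 2)*(r - 4)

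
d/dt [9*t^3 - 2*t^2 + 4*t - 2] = 27*t^2 - 4*t + 4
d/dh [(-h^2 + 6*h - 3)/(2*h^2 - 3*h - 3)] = 9*(-h^2 + 2*h - 3)/(4*h^4 - 12*h^3 - 3*h^2 + 18*h + 9)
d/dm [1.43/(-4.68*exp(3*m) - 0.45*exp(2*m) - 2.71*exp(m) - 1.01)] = (20.0772*exp(2*m) + 1.287*exp(m) + 3.8753)*exp(m)/(4.68*exp(3*m) + 0.45*exp(2*m) + 2.71*exp(m) + 1.01)^2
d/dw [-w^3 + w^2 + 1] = w*(2 - 3*w)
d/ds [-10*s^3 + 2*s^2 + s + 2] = -30*s^2 + 4*s + 1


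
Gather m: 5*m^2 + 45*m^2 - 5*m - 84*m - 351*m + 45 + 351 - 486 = 50*m^2 - 440*m - 90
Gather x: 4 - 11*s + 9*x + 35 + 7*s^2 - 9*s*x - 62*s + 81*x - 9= 7*s^2 - 73*s + x*(90 - 9*s) + 30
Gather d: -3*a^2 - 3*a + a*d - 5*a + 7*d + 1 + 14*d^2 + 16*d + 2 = -3*a^2 - 8*a + 14*d^2 + d*(a + 23) + 3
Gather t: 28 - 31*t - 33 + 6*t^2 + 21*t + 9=6*t^2 - 10*t + 4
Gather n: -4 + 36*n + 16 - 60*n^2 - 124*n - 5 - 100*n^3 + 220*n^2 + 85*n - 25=-100*n^3 + 160*n^2 - 3*n - 18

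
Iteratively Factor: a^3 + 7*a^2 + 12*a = (a + 4)*(a^2 + 3*a) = (a + 3)*(a + 4)*(a)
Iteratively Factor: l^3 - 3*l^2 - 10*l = (l + 2)*(l^2 - 5*l) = l*(l + 2)*(l - 5)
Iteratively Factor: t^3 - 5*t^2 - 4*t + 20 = (t - 5)*(t^2 - 4) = (t - 5)*(t - 2)*(t + 2)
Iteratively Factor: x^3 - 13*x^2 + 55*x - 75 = (x - 3)*(x^2 - 10*x + 25) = (x - 5)*(x - 3)*(x - 5)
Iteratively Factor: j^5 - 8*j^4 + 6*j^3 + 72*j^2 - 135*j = (j)*(j^4 - 8*j^3 + 6*j^2 + 72*j - 135) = j*(j - 3)*(j^3 - 5*j^2 - 9*j + 45) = j*(j - 3)*(j + 3)*(j^2 - 8*j + 15) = j*(j - 3)^2*(j + 3)*(j - 5)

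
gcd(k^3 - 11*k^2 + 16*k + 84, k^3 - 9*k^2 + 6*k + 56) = k^2 - 5*k - 14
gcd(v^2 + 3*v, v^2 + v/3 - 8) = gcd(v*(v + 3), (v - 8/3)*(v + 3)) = v + 3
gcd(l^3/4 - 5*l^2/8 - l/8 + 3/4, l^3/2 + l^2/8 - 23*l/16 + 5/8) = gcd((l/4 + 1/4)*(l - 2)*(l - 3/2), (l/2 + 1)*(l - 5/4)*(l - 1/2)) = 1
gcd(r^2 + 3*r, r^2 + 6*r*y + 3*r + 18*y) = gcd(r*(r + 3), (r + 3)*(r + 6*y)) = r + 3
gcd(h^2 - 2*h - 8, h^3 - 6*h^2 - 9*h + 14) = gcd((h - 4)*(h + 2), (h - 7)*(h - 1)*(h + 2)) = h + 2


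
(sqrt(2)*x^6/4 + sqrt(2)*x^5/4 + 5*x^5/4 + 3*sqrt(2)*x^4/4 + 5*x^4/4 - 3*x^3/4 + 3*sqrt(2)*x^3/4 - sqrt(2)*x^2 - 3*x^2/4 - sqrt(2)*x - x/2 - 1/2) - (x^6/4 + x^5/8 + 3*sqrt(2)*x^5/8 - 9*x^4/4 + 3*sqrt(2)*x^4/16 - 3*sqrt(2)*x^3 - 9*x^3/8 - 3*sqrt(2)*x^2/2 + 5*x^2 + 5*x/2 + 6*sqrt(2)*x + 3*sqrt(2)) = -x^6/4 + sqrt(2)*x^6/4 - sqrt(2)*x^5/8 + 9*x^5/8 + 9*sqrt(2)*x^4/16 + 7*x^4/2 + 3*x^3/8 + 15*sqrt(2)*x^3/4 - 23*x^2/4 + sqrt(2)*x^2/2 - 7*sqrt(2)*x - 3*x - 3*sqrt(2) - 1/2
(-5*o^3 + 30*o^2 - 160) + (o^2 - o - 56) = -5*o^3 + 31*o^2 - o - 216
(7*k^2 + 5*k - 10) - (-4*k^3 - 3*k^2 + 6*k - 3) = 4*k^3 + 10*k^2 - k - 7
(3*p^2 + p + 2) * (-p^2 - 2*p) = -3*p^4 - 7*p^3 - 4*p^2 - 4*p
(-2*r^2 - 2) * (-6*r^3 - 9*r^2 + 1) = 12*r^5 + 18*r^4 + 12*r^3 + 16*r^2 - 2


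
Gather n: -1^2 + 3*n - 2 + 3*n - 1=6*n - 4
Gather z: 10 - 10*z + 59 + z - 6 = 63 - 9*z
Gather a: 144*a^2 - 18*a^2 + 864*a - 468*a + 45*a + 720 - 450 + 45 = 126*a^2 + 441*a + 315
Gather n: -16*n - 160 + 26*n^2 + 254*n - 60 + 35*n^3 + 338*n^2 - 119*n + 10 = 35*n^3 + 364*n^2 + 119*n - 210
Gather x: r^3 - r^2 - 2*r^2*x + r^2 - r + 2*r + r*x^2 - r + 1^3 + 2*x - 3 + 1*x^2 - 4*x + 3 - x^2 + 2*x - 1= r^3 - 2*r^2*x + r*x^2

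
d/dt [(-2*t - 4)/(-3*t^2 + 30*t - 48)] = 2*(t^2 - 10*t - 2*(t - 5)*(t + 2) + 16)/(3*(t^2 - 10*t + 16)^2)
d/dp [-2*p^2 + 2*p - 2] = 2 - 4*p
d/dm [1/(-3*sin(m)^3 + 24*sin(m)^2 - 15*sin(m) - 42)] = (3*sin(m)^2 - 16*sin(m) + 5)*cos(m)/(3*(sin(m)^3 - 8*sin(m)^2 + 5*sin(m) + 14)^2)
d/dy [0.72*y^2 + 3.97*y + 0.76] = 1.44*y + 3.97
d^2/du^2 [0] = 0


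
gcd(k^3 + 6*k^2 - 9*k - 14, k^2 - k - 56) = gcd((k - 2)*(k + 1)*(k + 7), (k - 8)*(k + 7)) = k + 7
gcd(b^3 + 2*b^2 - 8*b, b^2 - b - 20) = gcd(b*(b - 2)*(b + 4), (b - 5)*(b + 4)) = b + 4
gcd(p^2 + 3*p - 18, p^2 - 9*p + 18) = p - 3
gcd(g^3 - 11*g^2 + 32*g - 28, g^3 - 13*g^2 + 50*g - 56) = g^2 - 9*g + 14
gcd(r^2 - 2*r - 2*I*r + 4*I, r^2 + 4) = r - 2*I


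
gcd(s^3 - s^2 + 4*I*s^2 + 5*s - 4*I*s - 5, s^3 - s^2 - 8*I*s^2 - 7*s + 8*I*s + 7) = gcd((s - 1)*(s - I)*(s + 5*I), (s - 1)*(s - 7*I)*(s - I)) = s^2 + s*(-1 - I) + I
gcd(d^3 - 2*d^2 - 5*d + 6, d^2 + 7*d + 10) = d + 2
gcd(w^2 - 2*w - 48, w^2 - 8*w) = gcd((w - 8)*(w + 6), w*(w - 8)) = w - 8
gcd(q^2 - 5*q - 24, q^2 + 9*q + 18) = q + 3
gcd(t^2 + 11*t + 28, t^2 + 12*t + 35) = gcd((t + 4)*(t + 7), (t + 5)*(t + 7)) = t + 7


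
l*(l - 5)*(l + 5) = l^3 - 25*l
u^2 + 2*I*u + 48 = (u - 6*I)*(u + 8*I)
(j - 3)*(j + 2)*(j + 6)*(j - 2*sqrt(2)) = j^4 - 2*sqrt(2)*j^3 + 5*j^3 - 10*sqrt(2)*j^2 - 12*j^2 - 36*j + 24*sqrt(2)*j + 72*sqrt(2)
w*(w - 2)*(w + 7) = w^3 + 5*w^2 - 14*w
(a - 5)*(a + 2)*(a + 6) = a^3 + 3*a^2 - 28*a - 60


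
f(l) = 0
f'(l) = 0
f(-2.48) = 0.00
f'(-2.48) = 0.00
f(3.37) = 0.00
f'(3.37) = 0.00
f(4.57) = 0.00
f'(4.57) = 0.00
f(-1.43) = 0.00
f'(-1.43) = 0.00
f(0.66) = 0.00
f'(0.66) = 0.00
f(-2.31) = 0.00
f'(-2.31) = 0.00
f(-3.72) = 0.00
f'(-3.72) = 0.00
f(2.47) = 0.00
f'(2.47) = 0.00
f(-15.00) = 0.00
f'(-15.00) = 0.00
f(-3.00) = 0.00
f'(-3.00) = 0.00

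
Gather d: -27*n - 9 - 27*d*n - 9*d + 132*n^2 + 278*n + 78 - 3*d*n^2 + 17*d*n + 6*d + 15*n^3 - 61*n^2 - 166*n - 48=d*(-3*n^2 - 10*n - 3) + 15*n^3 + 71*n^2 + 85*n + 21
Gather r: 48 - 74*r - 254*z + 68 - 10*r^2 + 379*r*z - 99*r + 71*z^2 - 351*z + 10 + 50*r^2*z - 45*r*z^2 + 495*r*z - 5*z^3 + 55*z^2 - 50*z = r^2*(50*z - 10) + r*(-45*z^2 + 874*z - 173) - 5*z^3 + 126*z^2 - 655*z + 126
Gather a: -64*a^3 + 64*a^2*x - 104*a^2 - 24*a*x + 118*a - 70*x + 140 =-64*a^3 + a^2*(64*x - 104) + a*(118 - 24*x) - 70*x + 140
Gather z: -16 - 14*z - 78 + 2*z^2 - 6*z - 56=2*z^2 - 20*z - 150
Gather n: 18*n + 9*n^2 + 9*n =9*n^2 + 27*n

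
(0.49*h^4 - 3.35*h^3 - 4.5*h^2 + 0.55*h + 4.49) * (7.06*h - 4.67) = 3.4594*h^5 - 25.9393*h^4 - 16.1255*h^3 + 24.898*h^2 + 29.1309*h - 20.9683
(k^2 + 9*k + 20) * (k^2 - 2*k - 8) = k^4 + 7*k^3 - 6*k^2 - 112*k - 160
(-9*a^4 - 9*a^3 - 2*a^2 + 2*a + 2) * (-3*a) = 27*a^5 + 27*a^4 + 6*a^3 - 6*a^2 - 6*a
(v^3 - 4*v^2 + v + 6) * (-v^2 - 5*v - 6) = -v^5 - v^4 + 13*v^3 + 13*v^2 - 36*v - 36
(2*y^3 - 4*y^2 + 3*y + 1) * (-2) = -4*y^3 + 8*y^2 - 6*y - 2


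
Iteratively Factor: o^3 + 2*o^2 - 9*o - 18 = (o + 2)*(o^2 - 9) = (o + 2)*(o + 3)*(o - 3)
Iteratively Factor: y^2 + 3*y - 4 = (y - 1)*(y + 4)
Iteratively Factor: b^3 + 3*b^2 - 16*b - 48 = (b + 3)*(b^2 - 16) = (b + 3)*(b + 4)*(b - 4)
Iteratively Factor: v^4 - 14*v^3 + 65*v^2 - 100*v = (v - 5)*(v^3 - 9*v^2 + 20*v) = v*(v - 5)*(v^2 - 9*v + 20) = v*(v - 5)*(v - 4)*(v - 5)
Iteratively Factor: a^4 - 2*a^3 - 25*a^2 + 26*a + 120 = (a + 4)*(a^3 - 6*a^2 - a + 30) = (a + 2)*(a + 4)*(a^2 - 8*a + 15) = (a - 5)*(a + 2)*(a + 4)*(a - 3)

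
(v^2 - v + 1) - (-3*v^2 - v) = 4*v^2 + 1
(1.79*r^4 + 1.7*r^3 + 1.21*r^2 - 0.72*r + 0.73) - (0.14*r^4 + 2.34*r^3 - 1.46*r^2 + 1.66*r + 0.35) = 1.65*r^4 - 0.64*r^3 + 2.67*r^2 - 2.38*r + 0.38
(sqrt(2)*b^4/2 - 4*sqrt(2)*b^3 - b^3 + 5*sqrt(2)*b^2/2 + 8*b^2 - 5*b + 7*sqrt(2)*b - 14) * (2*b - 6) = sqrt(2)*b^5 - 11*sqrt(2)*b^4 - 2*b^4 + 22*b^3 + 29*sqrt(2)*b^3 - 58*b^2 - sqrt(2)*b^2 - 42*sqrt(2)*b + 2*b + 84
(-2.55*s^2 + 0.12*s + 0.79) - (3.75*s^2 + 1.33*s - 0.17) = -6.3*s^2 - 1.21*s + 0.96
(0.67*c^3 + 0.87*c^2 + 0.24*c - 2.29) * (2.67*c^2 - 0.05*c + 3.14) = 1.7889*c^5 + 2.2894*c^4 + 2.7011*c^3 - 3.3945*c^2 + 0.8681*c - 7.1906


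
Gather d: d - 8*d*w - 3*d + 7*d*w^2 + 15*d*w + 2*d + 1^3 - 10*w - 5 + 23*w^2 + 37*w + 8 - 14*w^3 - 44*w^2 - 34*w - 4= d*(7*w^2 + 7*w) - 14*w^3 - 21*w^2 - 7*w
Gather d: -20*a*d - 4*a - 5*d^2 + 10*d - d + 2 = -4*a - 5*d^2 + d*(9 - 20*a) + 2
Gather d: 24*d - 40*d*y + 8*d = d*(32 - 40*y)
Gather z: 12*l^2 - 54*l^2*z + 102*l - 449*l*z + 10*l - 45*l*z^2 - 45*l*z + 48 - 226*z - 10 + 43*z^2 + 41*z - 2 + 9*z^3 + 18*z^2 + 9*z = 12*l^2 + 112*l + 9*z^3 + z^2*(61 - 45*l) + z*(-54*l^2 - 494*l - 176) + 36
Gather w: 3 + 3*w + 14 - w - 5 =2*w + 12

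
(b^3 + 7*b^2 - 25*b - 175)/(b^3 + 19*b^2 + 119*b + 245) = (b - 5)/(b + 7)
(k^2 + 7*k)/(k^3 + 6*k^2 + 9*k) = (k + 7)/(k^2 + 6*k + 9)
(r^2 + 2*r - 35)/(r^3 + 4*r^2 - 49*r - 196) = (r - 5)/(r^2 - 3*r - 28)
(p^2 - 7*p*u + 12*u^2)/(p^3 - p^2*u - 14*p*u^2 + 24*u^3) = (p - 4*u)/(p^2 + 2*p*u - 8*u^2)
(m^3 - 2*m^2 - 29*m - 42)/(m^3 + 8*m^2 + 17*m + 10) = (m^2 - 4*m - 21)/(m^2 + 6*m + 5)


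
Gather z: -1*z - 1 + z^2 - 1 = z^2 - z - 2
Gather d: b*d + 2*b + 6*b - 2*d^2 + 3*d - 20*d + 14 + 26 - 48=8*b - 2*d^2 + d*(b - 17) - 8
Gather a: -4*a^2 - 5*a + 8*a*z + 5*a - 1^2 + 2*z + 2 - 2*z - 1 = -4*a^2 + 8*a*z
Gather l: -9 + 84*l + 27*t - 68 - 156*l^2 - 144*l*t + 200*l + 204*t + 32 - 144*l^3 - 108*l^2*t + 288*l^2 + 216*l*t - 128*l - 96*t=-144*l^3 + l^2*(132 - 108*t) + l*(72*t + 156) + 135*t - 45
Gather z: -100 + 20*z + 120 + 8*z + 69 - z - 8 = 27*z + 81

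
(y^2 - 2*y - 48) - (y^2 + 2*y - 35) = -4*y - 13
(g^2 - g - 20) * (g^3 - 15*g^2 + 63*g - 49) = g^5 - 16*g^4 + 58*g^3 + 188*g^2 - 1211*g + 980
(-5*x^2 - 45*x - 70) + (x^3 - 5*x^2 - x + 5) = x^3 - 10*x^2 - 46*x - 65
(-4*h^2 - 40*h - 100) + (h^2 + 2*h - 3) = -3*h^2 - 38*h - 103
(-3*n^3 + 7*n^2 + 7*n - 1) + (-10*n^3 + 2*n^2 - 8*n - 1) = -13*n^3 + 9*n^2 - n - 2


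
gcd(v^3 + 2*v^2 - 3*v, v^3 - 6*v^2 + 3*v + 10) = 1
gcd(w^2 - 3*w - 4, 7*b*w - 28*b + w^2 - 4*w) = w - 4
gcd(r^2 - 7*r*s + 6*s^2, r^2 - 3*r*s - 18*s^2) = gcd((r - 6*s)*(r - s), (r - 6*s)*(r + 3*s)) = r - 6*s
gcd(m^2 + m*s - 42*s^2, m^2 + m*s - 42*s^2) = -m^2 - m*s + 42*s^2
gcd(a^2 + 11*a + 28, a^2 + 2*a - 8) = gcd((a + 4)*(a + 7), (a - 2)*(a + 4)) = a + 4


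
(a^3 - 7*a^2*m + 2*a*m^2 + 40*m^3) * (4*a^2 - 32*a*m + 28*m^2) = 4*a^5 - 60*a^4*m + 260*a^3*m^2 - 100*a^2*m^3 - 1224*a*m^4 + 1120*m^5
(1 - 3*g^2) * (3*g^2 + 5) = -9*g^4 - 12*g^2 + 5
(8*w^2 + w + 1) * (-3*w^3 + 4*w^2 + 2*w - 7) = -24*w^5 + 29*w^4 + 17*w^3 - 50*w^2 - 5*w - 7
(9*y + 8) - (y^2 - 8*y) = -y^2 + 17*y + 8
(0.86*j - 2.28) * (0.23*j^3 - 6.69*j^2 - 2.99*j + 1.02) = 0.1978*j^4 - 6.2778*j^3 + 12.6818*j^2 + 7.6944*j - 2.3256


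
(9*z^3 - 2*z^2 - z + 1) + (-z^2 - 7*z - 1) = 9*z^3 - 3*z^2 - 8*z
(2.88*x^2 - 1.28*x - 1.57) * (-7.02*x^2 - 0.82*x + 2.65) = -20.2176*x^4 + 6.624*x^3 + 19.703*x^2 - 2.1046*x - 4.1605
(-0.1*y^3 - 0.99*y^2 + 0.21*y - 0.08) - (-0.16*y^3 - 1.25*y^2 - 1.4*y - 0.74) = 0.06*y^3 + 0.26*y^2 + 1.61*y + 0.66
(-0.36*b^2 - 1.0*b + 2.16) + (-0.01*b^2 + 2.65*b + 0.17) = -0.37*b^2 + 1.65*b + 2.33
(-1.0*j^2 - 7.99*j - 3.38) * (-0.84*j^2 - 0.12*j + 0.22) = 0.84*j^4 + 6.8316*j^3 + 3.578*j^2 - 1.3522*j - 0.7436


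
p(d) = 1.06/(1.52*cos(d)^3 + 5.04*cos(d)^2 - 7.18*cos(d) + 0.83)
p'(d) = 1.06*(4.56*sin(d)*cos(d)^2 + 10.08*sin(d)*cos(d) - 7.18*sin(d))/(1.52*cos(d)^3 + 5.04*cos(d)^2 - 7.18*cos(d) + 0.83)^2 = (4.8336*cos(d)^2 + 10.6848*cos(d) - 7.6108)*sin(d)/(1.52*cos(d)^3 + 5.04*cos(d)^2 - 7.18*cos(d) + 0.83)^2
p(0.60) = -1.31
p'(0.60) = 3.89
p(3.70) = 0.11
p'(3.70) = 0.08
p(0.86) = -0.82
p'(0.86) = 0.65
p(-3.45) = 0.10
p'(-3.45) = -0.03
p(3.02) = 0.09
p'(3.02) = -0.01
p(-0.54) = -1.60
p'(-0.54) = -6.00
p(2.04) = 0.21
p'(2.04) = -0.41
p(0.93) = -0.79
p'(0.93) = 0.23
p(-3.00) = 0.09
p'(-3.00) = 0.01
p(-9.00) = 0.10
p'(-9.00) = 0.05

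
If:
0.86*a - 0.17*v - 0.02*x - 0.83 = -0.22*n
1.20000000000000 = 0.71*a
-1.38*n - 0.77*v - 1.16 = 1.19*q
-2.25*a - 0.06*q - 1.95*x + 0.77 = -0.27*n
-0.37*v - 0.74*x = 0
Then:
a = 1.69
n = -0.56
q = -2.34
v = 3.12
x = -1.56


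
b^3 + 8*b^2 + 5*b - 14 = (b - 1)*(b + 2)*(b + 7)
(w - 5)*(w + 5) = w^2 - 25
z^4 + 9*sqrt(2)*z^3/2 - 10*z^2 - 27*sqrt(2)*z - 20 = (z - 2*sqrt(2))*(z + sqrt(2)/2)*(z + sqrt(2))*(z + 5*sqrt(2))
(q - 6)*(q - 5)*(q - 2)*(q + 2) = q^4 - 11*q^3 + 26*q^2 + 44*q - 120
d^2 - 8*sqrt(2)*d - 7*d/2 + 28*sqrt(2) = (d - 7/2)*(d - 8*sqrt(2))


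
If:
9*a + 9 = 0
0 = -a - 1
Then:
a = -1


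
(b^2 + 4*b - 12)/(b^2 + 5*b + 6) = (b^2 + 4*b - 12)/(b^2 + 5*b + 6)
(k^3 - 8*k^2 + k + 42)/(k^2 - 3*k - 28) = (k^2 - k - 6)/(k + 4)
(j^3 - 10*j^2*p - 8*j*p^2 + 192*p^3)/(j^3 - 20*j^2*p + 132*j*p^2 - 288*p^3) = (-j - 4*p)/(-j + 6*p)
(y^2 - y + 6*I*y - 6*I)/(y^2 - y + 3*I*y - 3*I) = (y + 6*I)/(y + 3*I)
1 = 1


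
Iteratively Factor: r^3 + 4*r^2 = (r + 4)*(r^2) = r*(r + 4)*(r)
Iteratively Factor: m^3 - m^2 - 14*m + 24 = (m - 3)*(m^2 + 2*m - 8) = (m - 3)*(m + 4)*(m - 2)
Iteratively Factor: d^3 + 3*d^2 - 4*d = (d - 1)*(d^2 + 4*d) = d*(d - 1)*(d + 4)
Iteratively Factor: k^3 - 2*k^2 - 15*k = (k - 5)*(k^2 + 3*k) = (k - 5)*(k + 3)*(k)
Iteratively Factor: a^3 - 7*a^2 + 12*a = (a - 3)*(a^2 - 4*a) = (a - 4)*(a - 3)*(a)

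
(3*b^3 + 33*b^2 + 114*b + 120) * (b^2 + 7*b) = 3*b^5 + 54*b^4 + 345*b^3 + 918*b^2 + 840*b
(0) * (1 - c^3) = 0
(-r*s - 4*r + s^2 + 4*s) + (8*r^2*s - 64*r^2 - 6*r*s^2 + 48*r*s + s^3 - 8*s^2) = 8*r^2*s - 64*r^2 - 6*r*s^2 + 47*r*s - 4*r + s^3 - 7*s^2 + 4*s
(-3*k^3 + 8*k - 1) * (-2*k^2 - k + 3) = 6*k^5 + 3*k^4 - 25*k^3 - 6*k^2 + 25*k - 3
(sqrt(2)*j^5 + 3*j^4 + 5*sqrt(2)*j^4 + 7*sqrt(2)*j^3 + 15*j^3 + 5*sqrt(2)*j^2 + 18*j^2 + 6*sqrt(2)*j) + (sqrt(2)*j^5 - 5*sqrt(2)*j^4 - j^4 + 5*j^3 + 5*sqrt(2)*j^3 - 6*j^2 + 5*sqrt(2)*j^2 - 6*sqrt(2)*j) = 2*sqrt(2)*j^5 + 2*j^4 + 12*sqrt(2)*j^3 + 20*j^3 + 12*j^2 + 10*sqrt(2)*j^2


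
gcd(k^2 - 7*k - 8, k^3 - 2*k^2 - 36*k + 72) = 1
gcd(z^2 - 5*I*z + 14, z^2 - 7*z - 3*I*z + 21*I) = 1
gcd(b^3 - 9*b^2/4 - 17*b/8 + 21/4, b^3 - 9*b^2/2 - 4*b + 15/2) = b + 3/2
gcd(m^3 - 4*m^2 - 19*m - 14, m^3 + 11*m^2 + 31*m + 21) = m + 1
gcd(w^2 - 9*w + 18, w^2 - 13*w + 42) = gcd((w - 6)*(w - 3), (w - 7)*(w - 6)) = w - 6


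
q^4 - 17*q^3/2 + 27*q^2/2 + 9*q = q*(q - 6)*(q - 3)*(q + 1/2)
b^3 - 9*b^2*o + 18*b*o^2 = b*(b - 6*o)*(b - 3*o)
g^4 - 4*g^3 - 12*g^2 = g^2*(g - 6)*(g + 2)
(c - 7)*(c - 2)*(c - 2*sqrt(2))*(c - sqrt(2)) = c^4 - 9*c^3 - 3*sqrt(2)*c^3 + 18*c^2 + 27*sqrt(2)*c^2 - 42*sqrt(2)*c - 36*c + 56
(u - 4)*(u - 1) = u^2 - 5*u + 4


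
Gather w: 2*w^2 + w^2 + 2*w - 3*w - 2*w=3*w^2 - 3*w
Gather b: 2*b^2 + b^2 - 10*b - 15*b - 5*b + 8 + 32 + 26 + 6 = 3*b^2 - 30*b + 72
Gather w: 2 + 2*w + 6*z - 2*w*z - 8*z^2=w*(2 - 2*z) - 8*z^2 + 6*z + 2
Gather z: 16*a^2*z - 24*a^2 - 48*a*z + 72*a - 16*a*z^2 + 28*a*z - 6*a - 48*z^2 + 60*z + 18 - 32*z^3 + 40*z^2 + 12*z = -24*a^2 + 66*a - 32*z^3 + z^2*(-16*a - 8) + z*(16*a^2 - 20*a + 72) + 18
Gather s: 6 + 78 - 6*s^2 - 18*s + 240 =-6*s^2 - 18*s + 324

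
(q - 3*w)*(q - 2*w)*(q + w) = q^3 - 4*q^2*w + q*w^2 + 6*w^3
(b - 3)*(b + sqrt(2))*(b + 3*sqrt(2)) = b^3 - 3*b^2 + 4*sqrt(2)*b^2 - 12*sqrt(2)*b + 6*b - 18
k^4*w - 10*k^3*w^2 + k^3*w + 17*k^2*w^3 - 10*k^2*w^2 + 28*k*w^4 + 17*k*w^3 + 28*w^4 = (k - 7*w)*(k - 4*w)*(k + w)*(k*w + w)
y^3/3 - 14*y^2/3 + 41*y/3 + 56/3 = (y/3 + 1/3)*(y - 8)*(y - 7)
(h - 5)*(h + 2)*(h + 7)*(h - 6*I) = h^4 + 4*h^3 - 6*I*h^3 - 31*h^2 - 24*I*h^2 - 70*h + 186*I*h + 420*I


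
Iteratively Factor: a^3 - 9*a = (a - 3)*(a^2 + 3*a) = a*(a - 3)*(a + 3)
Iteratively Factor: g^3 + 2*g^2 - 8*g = (g - 2)*(g^2 + 4*g) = (g - 2)*(g + 4)*(g)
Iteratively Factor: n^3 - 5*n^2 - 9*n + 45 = (n + 3)*(n^2 - 8*n + 15) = (n - 5)*(n + 3)*(n - 3)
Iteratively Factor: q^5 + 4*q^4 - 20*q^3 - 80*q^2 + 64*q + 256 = (q - 4)*(q^4 + 8*q^3 + 12*q^2 - 32*q - 64) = (q - 4)*(q + 4)*(q^3 + 4*q^2 - 4*q - 16) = (q - 4)*(q + 2)*(q + 4)*(q^2 + 2*q - 8) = (q - 4)*(q + 2)*(q + 4)^2*(q - 2)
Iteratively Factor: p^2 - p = (p - 1)*(p)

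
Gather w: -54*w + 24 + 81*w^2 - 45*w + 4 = 81*w^2 - 99*w + 28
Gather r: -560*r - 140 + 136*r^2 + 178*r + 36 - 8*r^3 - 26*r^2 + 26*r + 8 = -8*r^3 + 110*r^2 - 356*r - 96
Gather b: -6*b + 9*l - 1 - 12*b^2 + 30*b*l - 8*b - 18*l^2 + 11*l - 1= -12*b^2 + b*(30*l - 14) - 18*l^2 + 20*l - 2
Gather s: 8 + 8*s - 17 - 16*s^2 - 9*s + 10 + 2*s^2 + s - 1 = -14*s^2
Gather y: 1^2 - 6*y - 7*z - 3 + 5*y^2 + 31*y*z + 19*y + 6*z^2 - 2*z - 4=5*y^2 + y*(31*z + 13) + 6*z^2 - 9*z - 6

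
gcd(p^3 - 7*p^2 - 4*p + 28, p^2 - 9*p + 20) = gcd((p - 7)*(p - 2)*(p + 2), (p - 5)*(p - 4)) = 1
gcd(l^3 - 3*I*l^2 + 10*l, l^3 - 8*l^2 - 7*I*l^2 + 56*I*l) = l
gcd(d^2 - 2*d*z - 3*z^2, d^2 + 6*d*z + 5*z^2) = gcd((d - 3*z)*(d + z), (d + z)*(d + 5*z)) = d + z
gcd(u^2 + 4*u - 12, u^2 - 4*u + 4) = u - 2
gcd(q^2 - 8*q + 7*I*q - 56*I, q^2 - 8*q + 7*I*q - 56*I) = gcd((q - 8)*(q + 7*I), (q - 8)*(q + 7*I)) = q^2 + q*(-8 + 7*I) - 56*I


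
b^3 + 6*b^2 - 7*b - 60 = (b - 3)*(b + 4)*(b + 5)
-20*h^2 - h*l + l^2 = (-5*h + l)*(4*h + l)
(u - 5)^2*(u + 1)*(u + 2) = u^4 - 7*u^3 - 3*u^2 + 55*u + 50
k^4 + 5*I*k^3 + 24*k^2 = k^2*(k - 3*I)*(k + 8*I)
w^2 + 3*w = w*(w + 3)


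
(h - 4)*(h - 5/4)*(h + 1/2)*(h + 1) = h^4 - 15*h^3/4 - 19*h^2/8 + 39*h/8 + 5/2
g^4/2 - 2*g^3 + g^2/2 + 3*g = g*(g/2 + 1/2)*(g - 3)*(g - 2)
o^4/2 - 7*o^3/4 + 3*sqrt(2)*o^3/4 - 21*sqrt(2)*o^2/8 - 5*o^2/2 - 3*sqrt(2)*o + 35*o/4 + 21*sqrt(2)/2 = (o/2 + sqrt(2))*(o - 7/2)*(o - 3*sqrt(2)/2)*(o + sqrt(2))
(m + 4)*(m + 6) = m^2 + 10*m + 24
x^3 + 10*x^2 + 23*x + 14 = (x + 1)*(x + 2)*(x + 7)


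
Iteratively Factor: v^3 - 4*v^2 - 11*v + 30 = (v + 3)*(v^2 - 7*v + 10) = (v - 2)*(v + 3)*(v - 5)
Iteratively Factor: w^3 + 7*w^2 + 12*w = (w + 3)*(w^2 + 4*w) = (w + 3)*(w + 4)*(w)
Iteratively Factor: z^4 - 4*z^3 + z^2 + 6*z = (z - 3)*(z^3 - z^2 - 2*z) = z*(z - 3)*(z^2 - z - 2) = z*(z - 3)*(z - 2)*(z + 1)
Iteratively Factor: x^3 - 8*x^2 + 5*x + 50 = (x - 5)*(x^2 - 3*x - 10) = (x - 5)*(x + 2)*(x - 5)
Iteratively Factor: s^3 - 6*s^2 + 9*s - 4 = (s - 1)*(s^2 - 5*s + 4) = (s - 1)^2*(s - 4)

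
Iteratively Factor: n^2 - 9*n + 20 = (n - 5)*(n - 4)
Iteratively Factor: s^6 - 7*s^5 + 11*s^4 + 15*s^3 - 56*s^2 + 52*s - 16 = (s - 1)*(s^5 - 6*s^4 + 5*s^3 + 20*s^2 - 36*s + 16) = (s - 1)*(s + 2)*(s^4 - 8*s^3 + 21*s^2 - 22*s + 8) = (s - 1)^2*(s + 2)*(s^3 - 7*s^2 + 14*s - 8) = (s - 2)*(s - 1)^2*(s + 2)*(s^2 - 5*s + 4) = (s - 2)*(s - 1)^3*(s + 2)*(s - 4)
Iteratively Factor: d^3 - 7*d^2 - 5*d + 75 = (d + 3)*(d^2 - 10*d + 25) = (d - 5)*(d + 3)*(d - 5)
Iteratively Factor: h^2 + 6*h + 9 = (h + 3)*(h + 3)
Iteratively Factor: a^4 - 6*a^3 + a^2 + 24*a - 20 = (a - 5)*(a^3 - a^2 - 4*a + 4) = (a - 5)*(a + 2)*(a^2 - 3*a + 2) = (a - 5)*(a - 1)*(a + 2)*(a - 2)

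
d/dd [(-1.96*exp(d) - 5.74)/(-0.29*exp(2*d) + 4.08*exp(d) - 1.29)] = (-0.5684*exp(2*d) - 3.3292*exp(d) + 25.9476)*exp(d)/(0.0841*exp(4*d) - 2.3664*exp(3*d) + 17.3946*exp(2*d) - 10.5264*exp(d) + 1.6641)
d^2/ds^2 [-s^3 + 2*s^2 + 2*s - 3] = 4 - 6*s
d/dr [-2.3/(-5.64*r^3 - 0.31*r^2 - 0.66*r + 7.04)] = (-38.916*r^2 - 1.426*r - 1.518)/(5.64*r^3 + 0.31*r^2 + 0.66*r - 7.04)^2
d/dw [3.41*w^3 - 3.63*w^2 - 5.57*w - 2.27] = 10.23*w^2 - 7.26*w - 5.57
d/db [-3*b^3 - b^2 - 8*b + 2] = -9*b^2 - 2*b - 8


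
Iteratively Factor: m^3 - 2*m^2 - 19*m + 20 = (m - 1)*(m^2 - m - 20) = (m - 1)*(m + 4)*(m - 5)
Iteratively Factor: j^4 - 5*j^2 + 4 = (j + 1)*(j^3 - j^2 - 4*j + 4) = (j + 1)*(j + 2)*(j^2 - 3*j + 2) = (j - 1)*(j + 1)*(j + 2)*(j - 2)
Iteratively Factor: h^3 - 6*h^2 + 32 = (h - 4)*(h^2 - 2*h - 8) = (h - 4)*(h + 2)*(h - 4)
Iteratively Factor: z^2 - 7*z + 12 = (z - 3)*(z - 4)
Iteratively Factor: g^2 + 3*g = (g + 3)*(g)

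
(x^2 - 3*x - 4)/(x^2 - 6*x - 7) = (x - 4)/(x - 7)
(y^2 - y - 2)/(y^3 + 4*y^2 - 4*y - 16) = (y + 1)/(y^2 + 6*y + 8)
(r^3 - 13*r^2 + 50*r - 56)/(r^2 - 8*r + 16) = (r^2 - 9*r + 14)/(r - 4)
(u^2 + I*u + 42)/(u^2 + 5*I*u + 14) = (u - 6*I)/(u - 2*I)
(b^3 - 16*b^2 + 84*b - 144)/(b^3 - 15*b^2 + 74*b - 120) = (b - 6)/(b - 5)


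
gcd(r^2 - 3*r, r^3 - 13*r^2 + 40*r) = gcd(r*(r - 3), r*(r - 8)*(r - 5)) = r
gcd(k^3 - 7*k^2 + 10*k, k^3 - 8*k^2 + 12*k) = k^2 - 2*k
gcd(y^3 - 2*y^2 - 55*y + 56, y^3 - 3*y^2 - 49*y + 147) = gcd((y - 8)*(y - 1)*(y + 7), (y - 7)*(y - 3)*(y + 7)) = y + 7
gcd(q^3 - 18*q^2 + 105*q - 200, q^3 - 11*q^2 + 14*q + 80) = q^2 - 13*q + 40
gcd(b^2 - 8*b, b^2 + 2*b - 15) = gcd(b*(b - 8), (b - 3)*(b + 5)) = 1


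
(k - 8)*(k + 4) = k^2 - 4*k - 32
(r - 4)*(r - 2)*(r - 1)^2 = r^4 - 8*r^3 + 21*r^2 - 22*r + 8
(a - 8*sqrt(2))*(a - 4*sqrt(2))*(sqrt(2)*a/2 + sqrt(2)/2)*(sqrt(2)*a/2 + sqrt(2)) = a^4/2 - 6*sqrt(2)*a^3 + 3*a^3/2 - 18*sqrt(2)*a^2 + 33*a^2 - 12*sqrt(2)*a + 96*a + 64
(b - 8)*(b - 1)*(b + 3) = b^3 - 6*b^2 - 19*b + 24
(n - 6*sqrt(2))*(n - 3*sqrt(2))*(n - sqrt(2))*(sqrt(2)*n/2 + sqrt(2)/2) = sqrt(2)*n^4/2 - 10*n^3 + sqrt(2)*n^3/2 - 10*n^2 + 27*sqrt(2)*n^2 - 36*n + 27*sqrt(2)*n - 36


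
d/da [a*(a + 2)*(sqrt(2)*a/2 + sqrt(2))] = sqrt(2)*(a + 2)*(3*a + 2)/2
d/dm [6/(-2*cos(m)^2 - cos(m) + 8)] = -6*(4*cos(m) + 1)*sin(m)/(cos(m) + cos(2*m) - 7)^2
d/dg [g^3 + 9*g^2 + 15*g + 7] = 3*g^2 + 18*g + 15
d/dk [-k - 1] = -1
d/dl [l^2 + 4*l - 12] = 2*l + 4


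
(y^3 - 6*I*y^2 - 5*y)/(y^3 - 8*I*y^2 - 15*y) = (y - I)/(y - 3*I)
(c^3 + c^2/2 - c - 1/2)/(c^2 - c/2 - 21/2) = (-2*c^3 - c^2 + 2*c + 1)/(-2*c^2 + c + 21)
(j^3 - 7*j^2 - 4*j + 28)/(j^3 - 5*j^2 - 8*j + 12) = (j^2 - 9*j + 14)/(j^2 - 7*j + 6)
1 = 1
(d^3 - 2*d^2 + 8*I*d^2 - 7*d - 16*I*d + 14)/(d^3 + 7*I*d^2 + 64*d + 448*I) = (d^2 + d*(-2 + I) - 2*I)/(d^2 + 64)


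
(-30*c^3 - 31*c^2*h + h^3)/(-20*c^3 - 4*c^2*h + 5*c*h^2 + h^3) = (6*c^2 + 5*c*h - h^2)/(4*c^2 - h^2)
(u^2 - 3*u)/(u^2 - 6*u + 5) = u*(u - 3)/(u^2 - 6*u + 5)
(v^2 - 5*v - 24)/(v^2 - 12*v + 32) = (v + 3)/(v - 4)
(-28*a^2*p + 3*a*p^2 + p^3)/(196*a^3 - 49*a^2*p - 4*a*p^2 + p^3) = p/(-7*a + p)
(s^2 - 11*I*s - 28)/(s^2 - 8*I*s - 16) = (s - 7*I)/(s - 4*I)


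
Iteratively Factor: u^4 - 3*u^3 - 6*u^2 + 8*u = (u - 4)*(u^3 + u^2 - 2*u) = u*(u - 4)*(u^2 + u - 2) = u*(u - 4)*(u + 2)*(u - 1)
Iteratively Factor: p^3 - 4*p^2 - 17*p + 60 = (p - 3)*(p^2 - p - 20) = (p - 5)*(p - 3)*(p + 4)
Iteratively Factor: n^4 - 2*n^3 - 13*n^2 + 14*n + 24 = (n - 2)*(n^3 - 13*n - 12) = (n - 2)*(n + 3)*(n^2 - 3*n - 4) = (n - 4)*(n - 2)*(n + 3)*(n + 1)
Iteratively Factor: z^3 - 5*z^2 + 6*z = (z - 2)*(z^2 - 3*z) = (z - 3)*(z - 2)*(z)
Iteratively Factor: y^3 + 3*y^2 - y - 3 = (y + 1)*(y^2 + 2*y - 3) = (y + 1)*(y + 3)*(y - 1)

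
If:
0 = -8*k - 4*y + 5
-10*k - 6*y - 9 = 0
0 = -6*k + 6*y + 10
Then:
No Solution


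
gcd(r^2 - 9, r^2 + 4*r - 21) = r - 3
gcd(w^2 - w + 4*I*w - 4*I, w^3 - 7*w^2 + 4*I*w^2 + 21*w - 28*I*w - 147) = 1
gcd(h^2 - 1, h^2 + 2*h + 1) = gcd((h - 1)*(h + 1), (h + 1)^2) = h + 1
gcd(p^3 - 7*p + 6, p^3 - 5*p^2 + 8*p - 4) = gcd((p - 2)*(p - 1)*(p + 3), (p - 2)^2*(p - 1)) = p^2 - 3*p + 2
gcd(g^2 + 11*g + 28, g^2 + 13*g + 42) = g + 7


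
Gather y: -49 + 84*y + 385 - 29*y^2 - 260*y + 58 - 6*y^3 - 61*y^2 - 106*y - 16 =-6*y^3 - 90*y^2 - 282*y + 378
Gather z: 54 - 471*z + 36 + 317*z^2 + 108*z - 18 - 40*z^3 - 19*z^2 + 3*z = -40*z^3 + 298*z^2 - 360*z + 72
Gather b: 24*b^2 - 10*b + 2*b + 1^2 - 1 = 24*b^2 - 8*b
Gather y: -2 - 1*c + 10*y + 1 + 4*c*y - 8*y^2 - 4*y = -c - 8*y^2 + y*(4*c + 6) - 1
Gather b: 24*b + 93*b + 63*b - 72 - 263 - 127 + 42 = 180*b - 420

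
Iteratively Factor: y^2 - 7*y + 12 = (y - 3)*(y - 4)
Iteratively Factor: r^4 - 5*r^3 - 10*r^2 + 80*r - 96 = (r + 4)*(r^3 - 9*r^2 + 26*r - 24) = (r - 3)*(r + 4)*(r^2 - 6*r + 8) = (r - 3)*(r - 2)*(r + 4)*(r - 4)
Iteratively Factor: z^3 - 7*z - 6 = (z + 2)*(z^2 - 2*z - 3) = (z + 1)*(z + 2)*(z - 3)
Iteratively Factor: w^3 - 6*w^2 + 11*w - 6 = (w - 2)*(w^2 - 4*w + 3) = (w - 3)*(w - 2)*(w - 1)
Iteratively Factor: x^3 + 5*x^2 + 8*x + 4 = (x + 2)*(x^2 + 3*x + 2) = (x + 1)*(x + 2)*(x + 2)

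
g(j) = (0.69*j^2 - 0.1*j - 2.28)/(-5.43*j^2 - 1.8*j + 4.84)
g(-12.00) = -0.13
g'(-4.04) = 0.01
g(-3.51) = -0.12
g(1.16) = 0.32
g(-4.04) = -0.12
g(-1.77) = -0.01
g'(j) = (1.38*j - 0.1)/(-5.43*j^2 - 1.8*j + 4.84) + (10.86*j + 1.8)*(0.69*j^2 - 0.1*j - 2.28)/(-5.43*j^2 - 1.8*j + 4.84)^2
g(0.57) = -1.03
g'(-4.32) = 0.01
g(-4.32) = -0.12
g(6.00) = -0.11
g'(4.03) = -0.01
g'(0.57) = -3.68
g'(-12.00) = -0.00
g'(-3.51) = 0.01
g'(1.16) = -1.35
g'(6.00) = -0.00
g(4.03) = -0.09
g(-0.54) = -0.48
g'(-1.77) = 0.27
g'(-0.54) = 0.26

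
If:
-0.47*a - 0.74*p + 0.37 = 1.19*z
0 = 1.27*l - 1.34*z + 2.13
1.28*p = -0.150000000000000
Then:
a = 0.971742021276596 - 2.53191489361702*z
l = 1.05511811023622*z - 1.67716535433071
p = -0.12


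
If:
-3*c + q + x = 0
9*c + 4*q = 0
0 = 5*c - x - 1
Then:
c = -4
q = 9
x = -21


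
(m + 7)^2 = m^2 + 14*m + 49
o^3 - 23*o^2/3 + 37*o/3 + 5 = (o - 5)*(o - 3)*(o + 1/3)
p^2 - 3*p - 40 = (p - 8)*(p + 5)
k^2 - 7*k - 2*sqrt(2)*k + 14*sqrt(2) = (k - 7)*(k - 2*sqrt(2))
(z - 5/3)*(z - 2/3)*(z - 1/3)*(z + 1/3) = z^4 - 7*z^3/3 + z^2 + 7*z/27 - 10/81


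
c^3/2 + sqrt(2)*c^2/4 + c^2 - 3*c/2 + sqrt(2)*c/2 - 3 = (c/2 + 1)*(c - sqrt(2))*(c + 3*sqrt(2)/2)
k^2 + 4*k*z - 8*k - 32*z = (k - 8)*(k + 4*z)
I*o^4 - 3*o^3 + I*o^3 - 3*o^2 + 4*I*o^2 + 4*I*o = o*(o + 1)*(o + 4*I)*(I*o + 1)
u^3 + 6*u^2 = u^2*(u + 6)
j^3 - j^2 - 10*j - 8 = (j - 4)*(j + 1)*(j + 2)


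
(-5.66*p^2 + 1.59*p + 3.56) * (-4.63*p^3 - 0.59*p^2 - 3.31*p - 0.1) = 26.2058*p^5 - 4.0223*p^4 + 1.3137*p^3 - 6.7973*p^2 - 11.9426*p - 0.356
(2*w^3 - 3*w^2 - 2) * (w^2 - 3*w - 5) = 2*w^5 - 9*w^4 - w^3 + 13*w^2 + 6*w + 10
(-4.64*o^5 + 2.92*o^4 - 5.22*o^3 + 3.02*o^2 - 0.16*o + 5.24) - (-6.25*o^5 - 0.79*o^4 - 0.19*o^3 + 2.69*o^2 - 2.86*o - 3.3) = 1.61*o^5 + 3.71*o^4 - 5.03*o^3 + 0.33*o^2 + 2.7*o + 8.54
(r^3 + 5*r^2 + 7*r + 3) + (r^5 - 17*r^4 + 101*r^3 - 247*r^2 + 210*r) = r^5 - 17*r^4 + 102*r^3 - 242*r^2 + 217*r + 3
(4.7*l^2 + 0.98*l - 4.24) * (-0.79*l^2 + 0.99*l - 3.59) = -3.713*l^4 + 3.8788*l^3 - 12.5532*l^2 - 7.7158*l + 15.2216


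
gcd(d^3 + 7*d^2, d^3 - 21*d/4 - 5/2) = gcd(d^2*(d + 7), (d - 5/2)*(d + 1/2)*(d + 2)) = 1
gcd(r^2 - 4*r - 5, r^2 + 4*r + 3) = r + 1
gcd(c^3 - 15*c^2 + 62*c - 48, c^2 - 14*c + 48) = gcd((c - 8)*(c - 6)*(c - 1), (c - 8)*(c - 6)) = c^2 - 14*c + 48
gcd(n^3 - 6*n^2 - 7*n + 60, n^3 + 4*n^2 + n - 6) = n + 3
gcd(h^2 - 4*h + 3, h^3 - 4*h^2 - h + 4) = h - 1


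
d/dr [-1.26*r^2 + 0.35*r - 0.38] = 0.35 - 2.52*r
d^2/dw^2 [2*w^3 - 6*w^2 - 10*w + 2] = 12*w - 12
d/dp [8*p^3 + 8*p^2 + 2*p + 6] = 24*p^2 + 16*p + 2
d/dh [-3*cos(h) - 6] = 3*sin(h)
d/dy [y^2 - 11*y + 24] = 2*y - 11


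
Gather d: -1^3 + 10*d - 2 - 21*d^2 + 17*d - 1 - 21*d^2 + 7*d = -42*d^2 + 34*d - 4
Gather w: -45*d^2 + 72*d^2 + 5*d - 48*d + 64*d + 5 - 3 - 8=27*d^2 + 21*d - 6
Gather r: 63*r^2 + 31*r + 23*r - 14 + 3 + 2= 63*r^2 + 54*r - 9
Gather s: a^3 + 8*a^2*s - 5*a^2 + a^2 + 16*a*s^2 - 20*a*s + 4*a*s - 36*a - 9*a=a^3 - 4*a^2 + 16*a*s^2 - 45*a + s*(8*a^2 - 16*a)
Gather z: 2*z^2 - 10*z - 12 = 2*z^2 - 10*z - 12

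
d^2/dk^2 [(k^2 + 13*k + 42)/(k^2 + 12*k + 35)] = 2/(k^3 + 15*k^2 + 75*k + 125)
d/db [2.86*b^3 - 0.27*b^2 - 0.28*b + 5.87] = 8.58*b^2 - 0.54*b - 0.28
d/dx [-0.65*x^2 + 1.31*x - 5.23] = 1.31 - 1.3*x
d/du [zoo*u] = zoo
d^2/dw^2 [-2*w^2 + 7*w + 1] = -4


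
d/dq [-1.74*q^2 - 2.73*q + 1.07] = -3.48*q - 2.73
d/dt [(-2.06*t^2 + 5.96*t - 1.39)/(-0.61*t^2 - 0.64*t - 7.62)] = (4.954*t^2 + 29.6986*t - 46.3048)/(0.3721*t^4 + 0.7808*t^3 + 9.706*t^2 + 9.7536*t + 58.0644)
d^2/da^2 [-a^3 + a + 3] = -6*a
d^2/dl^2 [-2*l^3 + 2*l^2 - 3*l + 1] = 4 - 12*l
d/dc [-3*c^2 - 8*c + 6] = -6*c - 8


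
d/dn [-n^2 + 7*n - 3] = 7 - 2*n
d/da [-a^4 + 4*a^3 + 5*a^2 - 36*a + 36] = -4*a^3 + 12*a^2 + 10*a - 36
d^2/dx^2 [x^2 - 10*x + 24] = 2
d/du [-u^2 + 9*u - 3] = 9 - 2*u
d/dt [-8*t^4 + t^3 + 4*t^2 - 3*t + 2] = -32*t^3 + 3*t^2 + 8*t - 3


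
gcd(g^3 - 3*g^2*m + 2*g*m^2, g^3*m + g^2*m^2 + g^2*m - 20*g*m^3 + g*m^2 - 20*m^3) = 1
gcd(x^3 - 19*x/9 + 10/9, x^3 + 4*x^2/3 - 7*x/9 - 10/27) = x^2 + x - 10/9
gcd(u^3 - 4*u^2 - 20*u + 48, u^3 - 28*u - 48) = u^2 - 2*u - 24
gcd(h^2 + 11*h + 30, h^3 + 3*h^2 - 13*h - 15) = h + 5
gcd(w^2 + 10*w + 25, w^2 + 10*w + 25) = w^2 + 10*w + 25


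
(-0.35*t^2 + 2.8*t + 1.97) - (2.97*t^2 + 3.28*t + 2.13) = -3.32*t^2 - 0.48*t - 0.16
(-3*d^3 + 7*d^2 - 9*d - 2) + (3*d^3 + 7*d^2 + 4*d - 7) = 14*d^2 - 5*d - 9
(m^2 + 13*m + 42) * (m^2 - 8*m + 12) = m^4 + 5*m^3 - 50*m^2 - 180*m + 504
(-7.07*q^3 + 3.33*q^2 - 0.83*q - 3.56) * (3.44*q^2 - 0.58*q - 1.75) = -24.3208*q^5 + 15.5558*q^4 + 7.5859*q^3 - 17.5925*q^2 + 3.5173*q + 6.23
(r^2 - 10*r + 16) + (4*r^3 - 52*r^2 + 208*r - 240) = 4*r^3 - 51*r^2 + 198*r - 224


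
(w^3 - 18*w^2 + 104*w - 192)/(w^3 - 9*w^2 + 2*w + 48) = (w^2 - 10*w + 24)/(w^2 - w - 6)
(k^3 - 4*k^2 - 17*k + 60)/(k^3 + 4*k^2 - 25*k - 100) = (k - 3)/(k + 5)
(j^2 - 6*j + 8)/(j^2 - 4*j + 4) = (j - 4)/(j - 2)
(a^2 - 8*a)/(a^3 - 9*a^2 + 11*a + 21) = a*(a - 8)/(a^3 - 9*a^2 + 11*a + 21)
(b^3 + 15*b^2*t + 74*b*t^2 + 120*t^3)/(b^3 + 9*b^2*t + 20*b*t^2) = (b + 6*t)/b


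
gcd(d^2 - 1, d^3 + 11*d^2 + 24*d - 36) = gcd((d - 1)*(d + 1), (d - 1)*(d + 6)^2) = d - 1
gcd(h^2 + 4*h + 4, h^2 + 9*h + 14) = h + 2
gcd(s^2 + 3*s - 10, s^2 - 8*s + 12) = s - 2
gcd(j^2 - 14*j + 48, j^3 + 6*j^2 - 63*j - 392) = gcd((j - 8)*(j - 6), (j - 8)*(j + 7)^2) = j - 8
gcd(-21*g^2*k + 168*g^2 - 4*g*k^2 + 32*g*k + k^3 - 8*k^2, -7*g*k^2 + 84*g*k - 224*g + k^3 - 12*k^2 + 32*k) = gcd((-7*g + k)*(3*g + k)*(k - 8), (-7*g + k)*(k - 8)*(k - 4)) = 7*g*k - 56*g - k^2 + 8*k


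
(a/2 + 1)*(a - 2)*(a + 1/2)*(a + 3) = a^4/2 + 7*a^3/4 - 5*a^2/4 - 7*a - 3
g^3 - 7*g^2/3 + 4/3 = (g - 2)*(g - 1)*(g + 2/3)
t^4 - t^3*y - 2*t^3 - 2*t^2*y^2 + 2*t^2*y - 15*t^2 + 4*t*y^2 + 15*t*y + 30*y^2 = (t - 5)*(t + 3)*(t - 2*y)*(t + y)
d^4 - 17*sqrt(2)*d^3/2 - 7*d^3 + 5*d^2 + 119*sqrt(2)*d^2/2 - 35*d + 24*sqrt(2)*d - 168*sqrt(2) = (d - 7)*(d - 8*sqrt(2))*(d - 3*sqrt(2)/2)*(d + sqrt(2))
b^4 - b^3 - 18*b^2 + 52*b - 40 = (b - 2)^3*(b + 5)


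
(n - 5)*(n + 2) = n^2 - 3*n - 10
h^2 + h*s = h*(h + s)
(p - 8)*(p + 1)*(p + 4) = p^3 - 3*p^2 - 36*p - 32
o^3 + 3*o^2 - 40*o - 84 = (o - 6)*(o + 2)*(o + 7)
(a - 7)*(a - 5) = a^2 - 12*a + 35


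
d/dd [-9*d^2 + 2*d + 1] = 2 - 18*d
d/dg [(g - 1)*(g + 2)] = 2*g + 1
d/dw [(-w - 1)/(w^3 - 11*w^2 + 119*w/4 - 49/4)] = 32*(w^3 - 4*w^2 - 11*w + 21)/(16*w^6 - 352*w^5 + 2888*w^4 - 10864*w^3 + 18473*w^2 - 11662*w + 2401)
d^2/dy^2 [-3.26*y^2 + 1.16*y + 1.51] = -6.52000000000000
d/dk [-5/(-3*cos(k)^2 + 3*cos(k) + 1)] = 15*(2*cos(k) - 1)*sin(k)/(-3*cos(k)^2 + 3*cos(k) + 1)^2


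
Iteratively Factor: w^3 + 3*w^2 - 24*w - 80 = (w + 4)*(w^2 - w - 20) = (w - 5)*(w + 4)*(w + 4)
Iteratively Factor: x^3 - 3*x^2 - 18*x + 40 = (x + 4)*(x^2 - 7*x + 10) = (x - 5)*(x + 4)*(x - 2)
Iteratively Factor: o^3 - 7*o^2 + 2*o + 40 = (o - 5)*(o^2 - 2*o - 8) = (o - 5)*(o - 4)*(o + 2)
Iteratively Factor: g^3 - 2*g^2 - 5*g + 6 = (g + 2)*(g^2 - 4*g + 3) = (g - 1)*(g + 2)*(g - 3)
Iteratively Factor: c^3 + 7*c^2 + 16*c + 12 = (c + 2)*(c^2 + 5*c + 6) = (c + 2)^2*(c + 3)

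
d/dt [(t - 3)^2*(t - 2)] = (t - 3)*(3*t - 7)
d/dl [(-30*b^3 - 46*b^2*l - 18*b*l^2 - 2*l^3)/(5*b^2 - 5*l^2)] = 2*(-23*b^2 - 2*b*l + l^2)/(5*(b^2 - 2*b*l + l^2))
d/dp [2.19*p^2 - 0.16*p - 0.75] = 4.38*p - 0.16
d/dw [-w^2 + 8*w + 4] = 8 - 2*w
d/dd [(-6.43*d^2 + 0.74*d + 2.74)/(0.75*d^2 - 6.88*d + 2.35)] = (43.6834*d^2 - 34.331*d + 20.5902)/(0.5625*d^4 - 10.32*d^3 + 50.8594*d^2 - 32.336*d + 5.5225)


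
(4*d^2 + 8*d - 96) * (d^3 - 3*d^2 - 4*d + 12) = 4*d^5 - 4*d^4 - 136*d^3 + 304*d^2 + 480*d - 1152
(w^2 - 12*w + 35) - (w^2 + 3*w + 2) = 33 - 15*w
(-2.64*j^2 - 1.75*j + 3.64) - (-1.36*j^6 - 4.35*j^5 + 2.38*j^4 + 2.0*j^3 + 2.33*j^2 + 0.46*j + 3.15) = 1.36*j^6 + 4.35*j^5 - 2.38*j^4 - 2.0*j^3 - 4.97*j^2 - 2.21*j + 0.49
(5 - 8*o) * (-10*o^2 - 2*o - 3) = 80*o^3 - 34*o^2 + 14*o - 15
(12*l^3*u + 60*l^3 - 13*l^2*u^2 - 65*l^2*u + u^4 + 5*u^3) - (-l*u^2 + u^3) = 12*l^3*u + 60*l^3 - 13*l^2*u^2 - 65*l^2*u + l*u^2 + u^4 + 4*u^3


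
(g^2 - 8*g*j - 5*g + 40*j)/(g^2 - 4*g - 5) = (g - 8*j)/(g + 1)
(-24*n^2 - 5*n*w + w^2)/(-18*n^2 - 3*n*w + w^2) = (-8*n + w)/(-6*n + w)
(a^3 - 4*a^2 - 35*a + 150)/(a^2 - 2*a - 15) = (a^2 + a - 30)/(a + 3)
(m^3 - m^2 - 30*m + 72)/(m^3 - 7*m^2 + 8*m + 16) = (m^2 + 3*m - 18)/(m^2 - 3*m - 4)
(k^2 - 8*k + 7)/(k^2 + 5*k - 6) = (k - 7)/(k + 6)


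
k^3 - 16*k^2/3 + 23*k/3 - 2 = (k - 3)*(k - 2)*(k - 1/3)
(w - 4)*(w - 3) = w^2 - 7*w + 12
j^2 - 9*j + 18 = (j - 6)*(j - 3)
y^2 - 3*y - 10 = (y - 5)*(y + 2)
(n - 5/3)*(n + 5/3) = n^2 - 25/9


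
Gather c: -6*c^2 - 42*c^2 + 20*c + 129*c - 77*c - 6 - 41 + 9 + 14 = -48*c^2 + 72*c - 24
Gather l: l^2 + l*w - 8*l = l^2 + l*(w - 8)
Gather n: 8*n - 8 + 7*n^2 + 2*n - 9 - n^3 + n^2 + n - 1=-n^3 + 8*n^2 + 11*n - 18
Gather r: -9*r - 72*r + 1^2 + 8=9 - 81*r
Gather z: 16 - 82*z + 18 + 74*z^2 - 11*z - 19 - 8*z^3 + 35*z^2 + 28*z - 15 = -8*z^3 + 109*z^2 - 65*z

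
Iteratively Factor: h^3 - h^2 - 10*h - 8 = (h - 4)*(h^2 + 3*h + 2) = (h - 4)*(h + 2)*(h + 1)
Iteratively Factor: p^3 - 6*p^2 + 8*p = (p - 4)*(p^2 - 2*p) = (p - 4)*(p - 2)*(p)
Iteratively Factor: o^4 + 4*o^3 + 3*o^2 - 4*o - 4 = (o - 1)*(o^3 + 5*o^2 + 8*o + 4) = (o - 1)*(o + 1)*(o^2 + 4*o + 4) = (o - 1)*(o + 1)*(o + 2)*(o + 2)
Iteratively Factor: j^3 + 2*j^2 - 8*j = (j)*(j^2 + 2*j - 8) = j*(j - 2)*(j + 4)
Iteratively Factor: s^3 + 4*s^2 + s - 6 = (s - 1)*(s^2 + 5*s + 6) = (s - 1)*(s + 3)*(s + 2)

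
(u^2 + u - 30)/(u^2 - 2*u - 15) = (u + 6)/(u + 3)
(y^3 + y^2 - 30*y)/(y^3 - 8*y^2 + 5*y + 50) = y*(y + 6)/(y^2 - 3*y - 10)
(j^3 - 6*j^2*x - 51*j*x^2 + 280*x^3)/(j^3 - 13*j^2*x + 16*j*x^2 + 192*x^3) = (-j^2 - 2*j*x + 35*x^2)/(-j^2 + 5*j*x + 24*x^2)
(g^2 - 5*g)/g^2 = (g - 5)/g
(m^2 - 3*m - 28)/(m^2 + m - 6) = (m^2 - 3*m - 28)/(m^2 + m - 6)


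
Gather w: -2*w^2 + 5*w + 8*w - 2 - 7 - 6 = -2*w^2 + 13*w - 15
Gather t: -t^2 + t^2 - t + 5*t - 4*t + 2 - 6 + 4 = 0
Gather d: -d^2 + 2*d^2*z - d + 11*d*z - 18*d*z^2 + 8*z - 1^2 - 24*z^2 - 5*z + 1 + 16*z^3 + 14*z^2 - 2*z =d^2*(2*z - 1) + d*(-18*z^2 + 11*z - 1) + 16*z^3 - 10*z^2 + z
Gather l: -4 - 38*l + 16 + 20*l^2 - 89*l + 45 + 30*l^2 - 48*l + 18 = 50*l^2 - 175*l + 75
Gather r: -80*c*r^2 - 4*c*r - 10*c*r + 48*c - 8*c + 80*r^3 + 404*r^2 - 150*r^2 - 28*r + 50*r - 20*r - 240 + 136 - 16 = 40*c + 80*r^3 + r^2*(254 - 80*c) + r*(2 - 14*c) - 120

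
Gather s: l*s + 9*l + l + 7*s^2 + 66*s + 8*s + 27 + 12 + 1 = 10*l + 7*s^2 + s*(l + 74) + 40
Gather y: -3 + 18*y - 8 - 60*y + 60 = 49 - 42*y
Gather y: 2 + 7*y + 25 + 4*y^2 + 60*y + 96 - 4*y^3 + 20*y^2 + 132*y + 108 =-4*y^3 + 24*y^2 + 199*y + 231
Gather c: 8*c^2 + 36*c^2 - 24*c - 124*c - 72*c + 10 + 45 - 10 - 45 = 44*c^2 - 220*c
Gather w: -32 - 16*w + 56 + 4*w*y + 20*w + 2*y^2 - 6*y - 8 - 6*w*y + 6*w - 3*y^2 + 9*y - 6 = w*(10 - 2*y) - y^2 + 3*y + 10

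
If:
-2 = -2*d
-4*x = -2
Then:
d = 1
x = 1/2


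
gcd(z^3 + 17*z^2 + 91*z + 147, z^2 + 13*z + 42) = z + 7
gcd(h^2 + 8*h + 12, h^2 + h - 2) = h + 2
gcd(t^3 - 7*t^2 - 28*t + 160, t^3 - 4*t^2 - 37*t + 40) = t^2 - 3*t - 40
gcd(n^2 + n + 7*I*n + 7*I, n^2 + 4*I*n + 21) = n + 7*I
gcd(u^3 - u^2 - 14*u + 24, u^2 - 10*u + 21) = u - 3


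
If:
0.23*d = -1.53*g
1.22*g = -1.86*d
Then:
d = 0.00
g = 0.00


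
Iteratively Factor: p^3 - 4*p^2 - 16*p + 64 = (p - 4)*(p^2 - 16) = (p - 4)*(p + 4)*(p - 4)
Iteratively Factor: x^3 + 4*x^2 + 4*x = (x + 2)*(x^2 + 2*x) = x*(x + 2)*(x + 2)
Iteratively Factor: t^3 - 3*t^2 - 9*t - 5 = (t + 1)*(t^2 - 4*t - 5) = (t - 5)*(t + 1)*(t + 1)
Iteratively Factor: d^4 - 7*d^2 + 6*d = (d)*(d^3 - 7*d + 6) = d*(d - 2)*(d^2 + 2*d - 3) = d*(d - 2)*(d - 1)*(d + 3)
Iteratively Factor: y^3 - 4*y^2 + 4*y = (y - 2)*(y^2 - 2*y) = y*(y - 2)*(y - 2)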